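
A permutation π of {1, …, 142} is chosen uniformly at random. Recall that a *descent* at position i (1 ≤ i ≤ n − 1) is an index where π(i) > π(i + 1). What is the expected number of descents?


Write X = Σ X_I over i = 1, …, 141, with X_I the indicator of one descent.
There are 141 indicators.
For each fixed i, the pair (π(i), π(i+1)) is a uniformly random ordered pair of distinct values from {1, …, 142}; by symmetry P[π(i) > π(i+1)] = 1/2.
By linearity: E[X] = 141 · (1/2) = (142 − 1) · (1/2) = 141/2 ≈ 70.500000.

E[X] = 141/2 = 70.500000.


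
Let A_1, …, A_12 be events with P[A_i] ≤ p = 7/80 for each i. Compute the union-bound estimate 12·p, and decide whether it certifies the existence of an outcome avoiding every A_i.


Union bound: P[∪_{i=1}^{12} A_i] ≤ Σ_i P[A_i] ≤ 12·p = 12·(7/80) = 21/20.
Numerically: 21/20 ≈ 1.050000.
Is 21/20 < 1? NO.
Since the bound 21/20 is ≥ 1, the union bound is uninformative here; it does NOT by itself certify existence.

12·p = 21/20 ≈ 1.050000; existence NOT certified by the union bound.


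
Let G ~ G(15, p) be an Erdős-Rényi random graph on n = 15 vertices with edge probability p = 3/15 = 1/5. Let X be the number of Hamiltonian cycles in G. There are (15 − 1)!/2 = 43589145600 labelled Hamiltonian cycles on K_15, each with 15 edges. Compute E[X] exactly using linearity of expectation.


K_15 has (15 − 1)!/2 = 43589145600 labelled Hamiltonian cycles.
For each such Hamiltonian cycle H, let X_H = 1 if all 15 edges of H are present in G. Then P[X_H = 1] = p^{15} = (1/5)^{15} = 1/30517578125.
By linearity of expectation: E[X] = Σ_H E[X_H] = 43589145600 · p^{15} = 43589145600 · 1/30517578125 = 1743565824/1220703125.
Numerically: E[X] ≈ 1.43.

E[X] = 43589145600 · (1/5)^{15} = 1743565824/1220703125 ≈ 1.43.


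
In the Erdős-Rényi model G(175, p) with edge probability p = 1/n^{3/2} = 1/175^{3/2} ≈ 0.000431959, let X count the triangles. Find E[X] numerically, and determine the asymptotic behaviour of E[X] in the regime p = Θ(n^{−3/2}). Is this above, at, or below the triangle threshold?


Number of potential triangles: C(175, 3) = 877975.
Each occurs with probability p³ ≈ (0.000431959)³ ≈ 8.05988381e-11.
By linearity: E[X] = C(175, 3)·p³ ≈ 877975 · 8.05988381e-11 ≈ 0.000071.
Since α = 3/2 > 1, p = c/n^{3/2} = o(1/n) is below the triangle threshold p ~ 1/n. Asymptotically E[X] ~ (c³/6)·n^{3(1−α)} = (1³/6)·n^{-1.5} → 0, so by Markov's inequality G has no triangles w.h.p.

E[X] ≈ 0.000071; in regime p = Θ(1/n^{3/2}) E[X] tends to 0 (below the triangle threshold p ~ 1/n).


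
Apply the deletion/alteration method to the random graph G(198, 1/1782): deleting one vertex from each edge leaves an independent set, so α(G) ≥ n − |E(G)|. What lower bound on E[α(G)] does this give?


E[|E(G)|] = C(198, 2)·p = 19503 · (1/1782) = 197/18.
E[α(G)] ≥ n − E[|E(G)|] = 198 − 197/18 = 3367/18.
Numerically: ≈ 187.056.
(This is only a lower bound; the true E[α(G)] may be larger.)

E[α(G)] ≥ 3367/18 ≈ 187.056.


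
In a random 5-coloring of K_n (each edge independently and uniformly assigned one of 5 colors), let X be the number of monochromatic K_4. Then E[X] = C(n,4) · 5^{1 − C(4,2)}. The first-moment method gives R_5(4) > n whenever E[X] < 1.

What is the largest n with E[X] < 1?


We need C(n, 4) · 5^{1 − 6} < 1, i.e. C(n, 4) < 5^{6 − 1} = 3125.
Check values of n near the boundary:
  n = 14: C(14, 4) = 1001; 1001 < 3125? YES
  n = 15: C(15, 4) = 1365; 1365 < 3125? YES
  n = 16: C(16, 4) = 1820; 1820 < 3125? YES
  n = 17: C(17, 4) = 2380; 2380 < 3125? YES
  n = 18: C(18, 4) = 3060; 3060 < 3125? YES
  n = 19: C(19, 4) = 3876; 3876 < 3125? NO
  n = 20: C(20, 4) = 4845; 4845 < 3125? NO
  n = 21: C(21, 4) = 5985; 5985 < 3125? NO
The largest n with C(n, 4) < 3125 is n = 18 (where E[X] = 612/625 ≈ 0.9792000). Hence R_5(4) > 18, i.e. R_5(4) ≥ 19.

Largest n = 18; hence R_5(4) > 18.


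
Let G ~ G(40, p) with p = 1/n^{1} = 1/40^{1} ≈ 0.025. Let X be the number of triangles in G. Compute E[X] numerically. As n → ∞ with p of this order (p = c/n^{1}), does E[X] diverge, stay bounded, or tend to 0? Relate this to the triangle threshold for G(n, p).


Number of potential triangles: C(40, 3) = 9880.
Each occurs with probability p³ ≈ (0.025)³ ≈ 1.56250000e-05.
By linearity: E[X] = C(40, 3)·p³ ≈ 9880 · 1.56250000e-05 ≈ 0.154375.
Here α = 1, so p = 1/n is exactly at the triangle threshold p ~ 1/n. Asymptotically E[X] → c³/6 = 1³/6 = 1/6 ≈ 0.166667, a bounded constant. In this regime the triangle count is asymptotically Poisson(c³/6).

E[X] ≈ 0.154375; in regime p = Θ(1/n^{1}) E[X] stays bounded (at the triangle threshold p ~ 1/n).


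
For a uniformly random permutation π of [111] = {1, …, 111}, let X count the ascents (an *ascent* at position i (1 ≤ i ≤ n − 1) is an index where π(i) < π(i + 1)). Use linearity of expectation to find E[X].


Write X = Σ X_I over i = 1, …, 110, with X_I the indicator of one ascent.
There are 110 indicators.
For each fixed i, the pair (π(i), π(i+1)) is a uniformly random ordered pair of distinct values from {1, …, 111}; by symmetry P[π(i) < π(i+1)] = 1/2.
By linearity: E[X] = 110 · (1/2) = (111 − 1) · (1/2) = 55 ≈ 55.000.

E[X] = 55 = 55.000.


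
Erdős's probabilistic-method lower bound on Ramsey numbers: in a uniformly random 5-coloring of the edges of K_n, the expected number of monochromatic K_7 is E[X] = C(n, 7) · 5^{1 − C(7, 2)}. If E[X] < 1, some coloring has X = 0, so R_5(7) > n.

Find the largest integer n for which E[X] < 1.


We need C(n, 7) · 5^{1 − 21} < 1, i.e. C(n, 7) < 5^{21 − 1} = 95367431640625.
Check values of n near the boundary:
  n = 332: C(332, 7) = 82772214646616; 82772214646616 < 95367431640625? YES
  n = 333: C(333, 7) = 84549532139028; 84549532139028 < 95367431640625? YES
  n = 334: C(334, 7) = 86359460961576; 86359460961576 < 95367431640625? YES
  n = 335: C(335, 7) = 88202498238195; 88202498238195 < 95367431640625? YES
  n = 336: C(336, 7) = 90079147136880; 90079147136880 < 95367431640625? YES
  n = 337: C(337, 7) = 91989916924632; 91989916924632 < 95367431640625? YES
  n = 338: C(338, 7) = 93935323022736; 93935323022736 < 95367431640625? YES
  n = 339: C(339, 7) = 95915887062372; 95915887062372 < 95367431640625? NO
  n = 340: C(340, 7) = 97932136940560; 97932136940560 < 95367431640625? NO
  n = 341: C(341, 7) = 99984606876440; 99984606876440 < 95367431640625? NO
The largest n with C(n, 7) < 95367431640625 is n = 338 (where E[X] = 93935323022736/95367431640625 ≈ 0.9849833). Hence R_5(7) > 338, i.e. R_5(7) ≥ 339.

Largest n = 338; hence R_5(7) > 338.


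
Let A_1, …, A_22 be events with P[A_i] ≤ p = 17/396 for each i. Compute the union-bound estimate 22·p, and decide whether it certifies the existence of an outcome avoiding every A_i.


Union bound: P[∪_{i=1}^{22} A_i] ≤ Σ_i P[A_i] ≤ 22·p = 22·(17/396) = 17/18.
Numerically: 17/18 ≈ 0.944444.
Is 17/18 < 1? YES.
Since P[∪ A_i] ≤ 17/18 < 1, the complement has P[∩ A_i^c] ≥ 1 − 17/18 = 1/18 > 0, so some outcome avoids every A_i.

22·p = 17/18 ≈ 0.944444; existence CERTIFIED by the union bound.


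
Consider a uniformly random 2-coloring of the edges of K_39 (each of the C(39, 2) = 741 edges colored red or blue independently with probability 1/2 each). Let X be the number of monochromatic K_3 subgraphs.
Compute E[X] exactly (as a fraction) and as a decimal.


Let X = Σ_S X_S over the C(39, 3) = 9139 subsets S of size 3, where X_S = 1 if the K_3 on S is monochromatic.
For a fixed S, the K_3 on S has C(3, 2) = 3 edges. P[all 3 edges red] = (1/2)^3, and likewise for blue, so P[monochromatic] = 2·(1/2)^3 = 2^{1 − 3} = 1/4.
By linearity of expectation: E[X] = C(39, 3) · 2^{1 − 3} = 9139 · 1/4 = 9139/4.
Numerically: E[X] ≈ 2284.75000.

E[X] = C(39,3)·2^(1−C(3,2)) = 9139/4 ≈ 2284.75000.


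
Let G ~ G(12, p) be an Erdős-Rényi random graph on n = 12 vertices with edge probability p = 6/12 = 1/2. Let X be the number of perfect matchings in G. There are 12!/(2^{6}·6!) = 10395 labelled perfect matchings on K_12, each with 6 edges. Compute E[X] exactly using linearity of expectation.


K_12 has 12!/(2^{6}·6!) = 10395 labelled perfect matchings.
For each such perfect matching H, let X_H = 1 if all 6 edges of H are present in G. Then P[X_H = 1] = p^{6} = (1/2)^{6} = 1/64.
Summing the indicators: E[X] = Σ_H E[X_H] = 10395 · p^{6} = 10395 · 1/64 = 10395/64.
Numerically: E[X] ≈ 162.422.

E[X] = 10395 · (1/2)^{6} = 10395/64 ≈ 162.422.


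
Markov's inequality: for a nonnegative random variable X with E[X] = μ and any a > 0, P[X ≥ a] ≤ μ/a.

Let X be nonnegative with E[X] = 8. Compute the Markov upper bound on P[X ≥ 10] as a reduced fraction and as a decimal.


μ = E[X] = 8, a = 10.
Markov: P[X ≥ 10] ≤ μ/a = (8)/10 = 4/5.
Numerically: ≈ 0.80000.
(Since a = 10 > μ = 8.00000, the bound 4/5 is < 1 and informative.)

P[X ≥ 10] ≤ 4/5 ≈ 0.80000.


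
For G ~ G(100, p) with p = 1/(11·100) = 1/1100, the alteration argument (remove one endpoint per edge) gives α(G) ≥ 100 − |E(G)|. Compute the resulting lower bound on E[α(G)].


E[|E(G)|] = C(100, 2)·p = 4950 · (1/1100) = 9/2.
E[α(G)] ≥ n − E[|E(G)|] = 100 − 9/2 = 191/2.
Numerically: ≈ 95.500000.
(This is only a lower bound; the true E[α(G)] may be larger.)

E[α(G)] ≥ 191/2 ≈ 95.500000.


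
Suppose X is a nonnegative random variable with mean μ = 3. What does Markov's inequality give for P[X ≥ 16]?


μ = E[X] = 3, a = 16.
Markov: P[X ≥ 16] ≤ μ/a = (3)/16 = 3/16.
Numerically: ≈ 0.1875.
(Since a = 16 > μ = 3.0000, the bound 3/16 is < 1 and informative.)

P[X ≥ 16] ≤ 3/16 ≈ 0.1875.


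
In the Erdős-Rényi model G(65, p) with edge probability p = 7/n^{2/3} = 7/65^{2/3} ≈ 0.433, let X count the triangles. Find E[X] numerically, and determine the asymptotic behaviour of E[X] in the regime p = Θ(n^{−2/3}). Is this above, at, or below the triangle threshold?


Number of potential triangles: C(65, 3) = 43680.
Each occurs with probability p³ ≈ (0.433)³ ≈ 8.11834e-02.
By linearity: E[X] = C(65, 3)·p³ ≈ 43680 · 8.11834e-02 ≈ 3546.092.
Since α = 2/3 < 1, p = c/n^{2/3} ≫ 1/n is above the triangle threshold p ~ 1/n. Asymptotically E[X] ~ (c³/6)·n^{3(1−α)} = (7³/6)·n^{1} → ∞; triangles are abundant w.h.p.

E[X] ≈ 3546.092; in regime p = Θ(1/n^{2/3}) E[X] diverges (above the triangle threshold p ~ 1/n).


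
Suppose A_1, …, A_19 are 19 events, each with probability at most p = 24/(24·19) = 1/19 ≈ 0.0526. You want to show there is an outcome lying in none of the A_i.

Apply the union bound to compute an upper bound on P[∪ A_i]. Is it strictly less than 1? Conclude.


Union bound: P[∪_{i=1}^{19} A_i] ≤ Σ_i P[A_i] ≤ 19·p = 19·(1/19) = 1.
Numerically: 1 ≈ 1.0000.
Is 1 < 1? NO.
Since the bound 1 is ≥ 1, the union bound is uninformative here; it does NOT by itself certify existence.

19·p = 1 ≈ 1.0000; existence NOT certified by the union bound.


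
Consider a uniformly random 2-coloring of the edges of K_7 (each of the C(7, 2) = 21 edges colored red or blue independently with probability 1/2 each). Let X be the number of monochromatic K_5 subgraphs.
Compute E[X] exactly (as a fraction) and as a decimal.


Let X = Σ_S X_S over the C(7, 5) = 21 subsets S of size 5, where X_S = 1 if the K_5 on S is monochromatic.
For a fixed S, the K_5 on S has C(5, 2) = 10 edges. P[all 10 edges red] = (1/2)^10, and likewise for blue, so P[monochromatic] = 2·(1/2)^10 = 2^{1 − 10} = 1/512.
Summing: E[X] = C(7, 5) · 2^{1 − 10} = 21 · 1/512 = 21/512.
Numerically: E[X] ≈ 0.04102.

E[X] = C(7,5)·2^(1−C(5,2)) = 21/512 ≈ 0.04102.


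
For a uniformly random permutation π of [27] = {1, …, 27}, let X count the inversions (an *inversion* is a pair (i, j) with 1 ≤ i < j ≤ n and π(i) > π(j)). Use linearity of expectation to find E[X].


Write X = Σ X_I over the C(27, 2) = 351 pairs i < j, with X_I the indicator of one inversion.
There are 351 indicators.
For each fixed pair i < j, the values π(i) and π(j) are two distinct elements of {1, …, 27} in uniformly random order; by symmetry P[π(i) > π(j)] = 1/2.
By linearity: E[X] = 351 · (1/2) = C(27, 2) · (1/2) = 351/2 = 351/2 ≈ 175.5000.

E[X] = 351/2 = 175.5000.


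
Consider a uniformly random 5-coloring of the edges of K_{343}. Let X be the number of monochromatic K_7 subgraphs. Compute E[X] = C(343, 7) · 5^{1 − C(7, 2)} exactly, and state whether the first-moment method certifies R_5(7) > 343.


E[X] = C(343, 7) · 5^{1 − 21} = 104200375748469 · 5^{−20} = 104200375748469/95367431640625.
As a reduced fraction: E[X] = 104200375748469/95367431640625 ≈ 1.09262.
Is E[X] < 1? NO.
Since E[X] ≥ 1, the first-moment bound is inconclusive at n = 343; it does NOT by itself certify R_5(7) > 343.

E[X] = 104200375748469/95367431640625 ≈ 1.09262; E[X] ≥ 1; first-moment method inconclusive here.


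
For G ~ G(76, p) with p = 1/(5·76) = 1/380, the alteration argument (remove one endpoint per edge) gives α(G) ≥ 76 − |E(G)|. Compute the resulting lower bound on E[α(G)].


E[|E(G)|] = C(76, 2)·p = 2850 · (1/380) = 15/2.
E[α(G)] ≥ n − E[|E(G)|] = 76 − 15/2 = 137/2.
Numerically: ≈ 68.50000.
(This is only a lower bound; the true E[α(G)] may be larger.)

E[α(G)] ≥ 137/2 ≈ 68.50000.


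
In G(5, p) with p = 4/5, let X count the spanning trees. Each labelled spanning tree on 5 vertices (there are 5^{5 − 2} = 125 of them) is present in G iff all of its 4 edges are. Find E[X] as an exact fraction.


K_5 has 5^{5 − 2} = 125 labelled spanning trees.
For each such spanning tree H, let X_H = 1 if all 4 edges of H are present in G. Then P[X_H = 1] = p^{4} = (4/5)^{4} = 256/625.
By linearity of expectation: E[X] = Σ_H E[X_H] = 125 · p^{4} = 125 · 256/625 = 256/5.
Numerically: E[X] ≈ 51.2.

E[X] = 125 · (4/5)^{4} = 256/5 ≈ 51.2.


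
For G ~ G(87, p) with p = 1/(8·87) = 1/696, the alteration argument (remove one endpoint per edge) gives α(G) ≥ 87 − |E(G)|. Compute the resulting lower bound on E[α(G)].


E[|E(G)|] = C(87, 2)·p = 3741 · (1/696) = 43/8.
E[α(G)] ≥ n − E[|E(G)|] = 87 − 43/8 = 653/8.
Numerically: ≈ 81.62500.
(This is only a lower bound; the true E[α(G)] may be larger.)

E[α(G)] ≥ 653/8 ≈ 81.62500.


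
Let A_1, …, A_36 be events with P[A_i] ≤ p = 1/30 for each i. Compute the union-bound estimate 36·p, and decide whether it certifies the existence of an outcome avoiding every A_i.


Union bound: P[∪_{i=1}^{36} A_i] ≤ Σ_i P[A_i] ≤ 36·p = 36·(1/30) = 6/5.
Numerically: 6/5 ≈ 1.2000000.
Is 6/5 < 1? NO.
Since the bound 6/5 is ≥ 1, the union bound is uninformative here; it does NOT by itself certify existence.

36·p = 6/5 ≈ 1.2000000; existence NOT certified by the union bound.


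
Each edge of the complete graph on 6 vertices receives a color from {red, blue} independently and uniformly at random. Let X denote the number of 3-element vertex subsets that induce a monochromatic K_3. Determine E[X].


Let X = Σ_S X_S over the C(6, 3) = 20 subsets S of size 3, where X_S = 1 if the K_3 on S is monochromatic.
For a fixed S, the K_3 on S has C(3, 2) = 3 edges. P[all 3 edges red] = (1/2)^3, and likewise for blue, so P[monochromatic] = 2·(1/2)^3 = 2^{1 − 3} = 1/4.
By linearity of expectation: E[X] = C(6, 3) · 2^{1 − 3} = 20 · 1/4 = 5.
Numerically: E[X] ≈ 5.000.

E[X] = C(6,3)·2^(1−C(3,2)) = 5 ≈ 5.000.


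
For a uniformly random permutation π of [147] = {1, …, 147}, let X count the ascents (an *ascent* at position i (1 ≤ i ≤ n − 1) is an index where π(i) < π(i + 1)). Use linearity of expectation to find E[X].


Write X = Σ X_I over i = 1, …, 146, with X_I the indicator of one ascent.
There are 146 indicators.
For each fixed i, the pair (π(i), π(i+1)) is a uniformly random ordered pair of distinct values from {1, …, 147}; by symmetry P[π(i) < π(i+1)] = 1/2.
By linearity: E[X] = 146 · (1/2) = (147 − 1) · (1/2) = 73 ≈ 73.000000.

E[X] = 73 = 73.000000.


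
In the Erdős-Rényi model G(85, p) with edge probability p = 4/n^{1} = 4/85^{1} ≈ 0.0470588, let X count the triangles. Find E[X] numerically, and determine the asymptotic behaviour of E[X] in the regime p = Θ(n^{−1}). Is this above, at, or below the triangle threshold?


Number of potential triangles: C(85, 3) = 98770.
Each occurs with probability p³ ≈ (0.0470588)³ ≈ 1.04213312e-04.
By linearity: E[X] = C(85, 3)·p³ ≈ 98770 · 1.04213312e-04 ≈ 10.293149.
Here α = 1, so p = 4/n is exactly at the triangle threshold p ~ 1/n. Asymptotically E[X] → c³/6 = 4³/6 = 32/3 ≈ 10.666667, a bounded constant. In this regime the triangle count is asymptotically Poisson(c³/6).

E[X] ≈ 10.293149; in regime p = Θ(1/n^{1}) E[X] stays bounded (at the triangle threshold p ~ 1/n).


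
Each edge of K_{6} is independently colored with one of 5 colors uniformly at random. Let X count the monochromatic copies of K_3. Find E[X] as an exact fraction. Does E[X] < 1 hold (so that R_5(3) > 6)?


E[X] = C(6, 3) · 5^{1 − 3} = 20 · 5^{−2} = 20/25.
As a reduced fraction: E[X] = 4/5 ≈ 0.8000000.
Is E[X] < 1? YES.
Since E[X] < 1, there exists a 5-coloring of K_{6} with no monochromatic K_3; hence R_5(3) > 6.

E[X] = 4/5 ≈ 0.8000000; E[X] < 1, so R_5(3) > 6.


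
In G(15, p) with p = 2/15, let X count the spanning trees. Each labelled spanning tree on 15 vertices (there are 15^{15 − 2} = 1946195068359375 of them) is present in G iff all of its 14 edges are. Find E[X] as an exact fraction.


K_15 has 15^{15 − 2} = 1946195068359375 labelled spanning trees.
For each such spanning tree H, let X_H = 1 if all 14 edges of H are present in G. Then P[X_H = 1] = p^{14} = (2/15)^{14} = 16384/29192926025390625.
By linearity of expectation: E[X] = Σ_H E[X_H] = 1946195068359375 · p^{14} = 1946195068359375 · 16384/29192926025390625 = 16384/15.
Numerically: E[X] ≈ 1092.27.

E[X] = 1946195068359375 · (2/15)^{14} = 16384/15 ≈ 1092.27.


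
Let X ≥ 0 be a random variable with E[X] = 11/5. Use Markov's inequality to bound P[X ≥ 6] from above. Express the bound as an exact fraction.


μ = E[X] = 11/5, a = 6.
Markov: P[X ≥ 6] ≤ μ/a = (11/5)/6 = 11/30.
Numerically: ≈ 0.367.
(Since a = 6 > μ = 2.200, the bound 11/30 is < 1 and informative.)

P[X ≥ 6] ≤ 11/30 ≈ 0.367.


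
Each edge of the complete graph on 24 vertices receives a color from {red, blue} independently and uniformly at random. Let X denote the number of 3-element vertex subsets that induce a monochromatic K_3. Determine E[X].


Let X = Σ_S X_S over the C(24, 3) = 2024 subsets S of size 3, where X_S = 1 if the K_3 on S is monochromatic.
For a fixed S, the K_3 on S has C(3, 2) = 3 edges. P[all 3 edges red] = (1/2)^3, and likewise for blue, so P[monochromatic] = 2·(1/2)^3 = 2^{1 − 3} = 1/4.
By linearity: E[X] = C(24, 3) · 2^{1 − 3} = 2024 · 1/4 = 506.
Numerically: E[X] ≈ 506.000000.

E[X] = C(24,3)·2^(1−C(3,2)) = 506 ≈ 506.000000.


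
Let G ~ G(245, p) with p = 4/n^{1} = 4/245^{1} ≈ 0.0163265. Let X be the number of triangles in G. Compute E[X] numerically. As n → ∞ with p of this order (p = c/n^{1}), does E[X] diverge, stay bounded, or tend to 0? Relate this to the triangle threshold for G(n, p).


Number of potential triangles: C(245, 3) = 2421090.
Each occurs with probability p³ ≈ (0.0163265)³ ≈ 4.35192819e-06.
By linearity: E[X] = C(245, 3)·p³ ≈ 2421090 · 4.35192819e-06 ≈ 10.536410.
Here α = 1, so p = 4/n is exactly at the triangle threshold p ~ 1/n. Asymptotically E[X] → c³/6 = 4³/6 = 32/3 ≈ 10.666667, a bounded constant. In this regime the triangle count is asymptotically Poisson(c³/6).

E[X] ≈ 10.536410; in regime p = Θ(1/n^{1}) E[X] stays bounded (at the triangle threshold p ~ 1/n).


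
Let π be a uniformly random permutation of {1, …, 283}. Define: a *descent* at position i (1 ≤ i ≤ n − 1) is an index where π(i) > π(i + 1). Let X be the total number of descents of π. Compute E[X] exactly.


Write X = Σ X_I over i = 1, …, 282, with X_I the indicator of one descent.
There are 282 indicators.
For each fixed i, the pair (π(i), π(i+1)) is a uniformly random ordered pair of distinct values from {1, …, 283}; by symmetry P[π(i) > π(i+1)] = 1/2.
By linearity: E[X] = 282 · (1/2) = (283 − 1) · (1/2) = 141 ≈ 141.0000.

E[X] = 141 = 141.0000.


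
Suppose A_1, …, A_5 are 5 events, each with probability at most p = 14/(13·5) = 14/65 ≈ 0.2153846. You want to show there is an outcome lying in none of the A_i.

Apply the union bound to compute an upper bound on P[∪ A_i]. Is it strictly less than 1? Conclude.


Union bound: P[∪_{i=1}^{5} A_i] ≤ Σ_i P[A_i] ≤ 5·p = 5·(14/65) = 14/13.
Numerically: 14/13 ≈ 1.0769231.
Is 14/13 < 1? NO.
Since the bound 14/13 is ≥ 1, the union bound is uninformative here; it does NOT by itself certify existence.

5·p = 14/13 ≈ 1.0769231; existence NOT certified by the union bound.


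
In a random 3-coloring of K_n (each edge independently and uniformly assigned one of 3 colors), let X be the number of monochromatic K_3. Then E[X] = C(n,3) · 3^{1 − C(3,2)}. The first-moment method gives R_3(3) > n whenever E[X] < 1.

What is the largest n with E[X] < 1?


We need C(n, 3) · 3^{1 − 3} < 1, i.e. C(n, 3) < 3^{3 − 1} = 9.
Check values of n near the boundary:
  n = 3: C(3, 3) = 1; 1 < 9? YES
  n = 4: C(4, 3) = 4; 4 < 9? YES
  n = 5: C(5, 3) = 10; 10 < 9? NO
  n = 6: C(6, 3) = 20; 20 < 9? NO
  n = 7: C(7, 3) = 35; 35 < 9? NO
The largest n with C(n, 3) < 9 is n = 4 (where E[X] = 4/9 ≈ 0.444). Hence R_3(3) > 4, i.e. R_3(3) ≥ 5.

Largest n = 4; hence R_3(3) > 4.


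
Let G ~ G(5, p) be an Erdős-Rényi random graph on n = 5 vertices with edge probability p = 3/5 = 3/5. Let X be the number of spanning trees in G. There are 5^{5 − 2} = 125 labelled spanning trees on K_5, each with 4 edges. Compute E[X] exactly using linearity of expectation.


K_5 has 5^{5 − 2} = 125 labelled spanning trees.
For each such spanning tree H, let X_H = 1 if all 4 edges of H are present in G. Then P[X_H = 1] = p^{4} = (3/5)^{4} = 81/625.
By linearity: E[X] = Σ_H E[X_H] = 125 · p^{4} = 125 · 81/625 = 81/5.
Numerically: E[X] ≈ 16.2.

E[X] = 125 · (3/5)^{4} = 81/5 ≈ 16.2.


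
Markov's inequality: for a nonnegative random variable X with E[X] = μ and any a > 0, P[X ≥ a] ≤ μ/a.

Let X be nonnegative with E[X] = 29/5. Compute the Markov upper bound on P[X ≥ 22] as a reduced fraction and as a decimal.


μ = E[X] = 29/5, a = 22.
Markov: P[X ≥ 22] ≤ μ/a = (29/5)/22 = 29/110.
Numerically: ≈ 0.263636.
(Since a = 22 > μ = 5.800000, the bound 29/110 is < 1 and informative.)

P[X ≥ 22] ≤ 29/110 ≈ 0.263636.


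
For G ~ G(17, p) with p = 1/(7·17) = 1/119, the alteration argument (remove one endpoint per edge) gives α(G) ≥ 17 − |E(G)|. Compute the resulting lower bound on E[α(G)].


E[|E(G)|] = C(17, 2)·p = 136 · (1/119) = 8/7.
E[α(G)] ≥ n − E[|E(G)|] = 17 − 8/7 = 111/7.
Numerically: ≈ 15.857.
(This is only a lower bound; the true E[α(G)] may be larger.)

E[α(G)] ≥ 111/7 ≈ 15.857.


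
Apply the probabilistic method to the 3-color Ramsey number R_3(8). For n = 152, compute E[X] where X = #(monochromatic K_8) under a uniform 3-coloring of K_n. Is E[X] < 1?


E[X] = C(152, 8) · 3^{1 − 28} = 5859727868575 · 3^{−27} = 5859727868575/7625597484987.
As a reduced fraction: E[X] = 5859727868575/7625597484987 ≈ 0.768429.
Is E[X] < 1? YES.
Since E[X] < 1, there exists a 3-coloring of K_{152} with no monochromatic K_8; hence R_3(8) > 152.

E[X] = 5859727868575/7625597484987 ≈ 0.768429; E[X] < 1, so R_3(8) > 152.


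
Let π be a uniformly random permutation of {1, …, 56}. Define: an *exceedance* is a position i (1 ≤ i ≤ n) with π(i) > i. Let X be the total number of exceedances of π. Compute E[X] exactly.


Write X = Σ_{i=1}^{56} X_i, where X_i = 1_{π(i) > i}.
For each fixed i, π(i) is uniform over {1, …, 56} (marginal of a uniform permutation), so P[π(i) > i] = (n − i)/n. Summing: Σ_{i=1}^{56} (n − i)/n = (0 + 1 + … + 55)/56 = 56(56 − 1)/(2·56) = (56 − 1)/2.
Hence E[X] = Σ_{i=1}^{56} (56 − i)/56 = 55/2 ≈ 27.500000.

E[X] = 55/2 = 27.500000.


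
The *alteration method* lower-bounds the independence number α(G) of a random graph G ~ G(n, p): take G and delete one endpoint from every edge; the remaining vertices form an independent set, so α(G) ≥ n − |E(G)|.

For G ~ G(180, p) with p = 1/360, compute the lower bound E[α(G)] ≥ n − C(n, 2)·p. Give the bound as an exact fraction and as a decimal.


E[|E(G)|] = C(180, 2)·p = 16110 · (1/360) = 179/4.
E[α(G)] ≥ n − E[|E(G)|] = 180 − 179/4 = 541/4.
Numerically: ≈ 135.2500.
(This is only a lower bound; the true E[α(G)] may be larger.)

E[α(G)] ≥ 541/4 ≈ 135.2500.


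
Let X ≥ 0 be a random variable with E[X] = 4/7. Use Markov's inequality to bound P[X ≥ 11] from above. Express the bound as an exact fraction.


μ = E[X] = 4/7, a = 11.
Markov: P[X ≥ 11] ≤ μ/a = (4/7)/11 = 4/77.
Numerically: ≈ 0.0519.
(Since a = 11 > μ = 0.5714, the bound 4/77 is < 1 and informative.)

P[X ≥ 11] ≤ 4/77 ≈ 0.0519.


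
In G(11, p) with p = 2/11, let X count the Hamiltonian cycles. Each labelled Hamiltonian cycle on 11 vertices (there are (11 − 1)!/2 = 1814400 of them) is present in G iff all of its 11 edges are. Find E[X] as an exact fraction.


K_11 has (11 − 1)!/2 = 1814400 labelled Hamiltonian cycles.
For each such Hamiltonian cycle H, let X_H = 1 if all 11 edges of H are present in G. Then P[X_H = 1] = p^{11} = (2/11)^{11} = 2048/285311670611.
By linearity of expectation: E[X] = Σ_H E[X_H] = 1814400 · p^{11} = 1814400 · 2048/285311670611 = 3715891200/285311670611.
Numerically: E[X] ≈ 0.01302.

E[X] = 1814400 · (2/11)^{11} = 3715891200/285311670611 ≈ 0.01302.


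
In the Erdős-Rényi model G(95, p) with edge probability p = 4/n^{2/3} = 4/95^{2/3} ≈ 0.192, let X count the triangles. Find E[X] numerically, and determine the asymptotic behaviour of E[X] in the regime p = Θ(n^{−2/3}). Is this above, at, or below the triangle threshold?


Number of potential triangles: C(95, 3) = 138415.
Each occurs with probability p³ ≈ (0.192)³ ≈ 7.09141e-03.
By linearity: E[X] = C(95, 3)·p³ ≈ 138415 · 7.09141e-03 ≈ 981.558.
Since α = 2/3 < 1, p = c/n^{2/3} ≫ 1/n is above the triangle threshold p ~ 1/n. Asymptotically E[X] ~ (c³/6)·n^{3(1−α)} = (4³/6)·n^{1} → ∞; triangles are abundant w.h.p.

E[X] ≈ 981.558; in regime p = Θ(1/n^{2/3}) E[X] diverges (above the triangle threshold p ~ 1/n).


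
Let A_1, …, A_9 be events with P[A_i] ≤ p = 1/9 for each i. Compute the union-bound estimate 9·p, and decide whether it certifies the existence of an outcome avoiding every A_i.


Union bound: P[∪_{i=1}^{9} A_i] ≤ Σ_i P[A_i] ≤ 9·p = 9·(1/9) = 1.
Numerically: 1 ≈ 1.000.
Is 1 < 1? NO.
Since the bound 1 is ≥ 1, the union bound is uninformative here; it does NOT by itself certify existence.

9·p = 1 ≈ 1.000; existence NOT certified by the union bound.


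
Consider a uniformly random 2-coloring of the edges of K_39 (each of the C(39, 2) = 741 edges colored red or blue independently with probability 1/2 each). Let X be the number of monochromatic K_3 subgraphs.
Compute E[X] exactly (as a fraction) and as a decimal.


Let X = Σ_S X_S over the C(39, 3) = 9139 subsets S of size 3, where X_S = 1 if the K_3 on S is monochromatic.
For a fixed S, the K_3 on S has C(3, 2) = 3 edges. P[all 3 edges red] = (1/2)^3, and likewise for blue, so P[monochromatic] = 2·(1/2)^3 = 2^{1 − 3} = 1/4.
By linearity: E[X] = C(39, 3) · 2^{1 − 3} = 9139 · 1/4 = 9139/4.
Numerically: E[X] ≈ 2284.750000.

E[X] = C(39,3)·2^(1−C(3,2)) = 9139/4 ≈ 2284.750000.


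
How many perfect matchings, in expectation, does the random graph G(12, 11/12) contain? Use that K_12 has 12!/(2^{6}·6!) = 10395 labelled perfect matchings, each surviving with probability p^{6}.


K_12 has 12!/(2^{6}·6!) = 10395 labelled perfect matchings.
For each such perfect matching H, let X_H = 1 if all 6 edges of H are present in G. Then P[X_H = 1] = p^{6} = (11/12)^{6} = 1771561/2985984.
Summing the indicators: E[X] = Σ_H E[X_H] = 10395 · p^{6} = 10395 · 1771561/2985984 = 682050985/110592.
Numerically: E[X] ≈ 6167.

E[X] = 10395 · (11/12)^{6} = 682050985/110592 ≈ 6167.


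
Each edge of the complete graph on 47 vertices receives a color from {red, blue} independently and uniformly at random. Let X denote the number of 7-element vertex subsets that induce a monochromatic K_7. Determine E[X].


Let X = Σ_S X_S over the C(47, 7) = 62891499 subsets S of size 7, where X_S = 1 if the K_7 on S is monochromatic.
For a fixed S, the K_7 on S has C(7, 2) = 21 edges. P[all 21 edges red] = (1/2)^21, and likewise for blue, so P[monochromatic] = 2·(1/2)^21 = 2^{1 − 21} = 1/1048576.
By linearity: E[X] = C(47, 7) · 2^{1 − 21} = 62891499 · 1/1048576 = 62891499/1048576.
Numerically: E[X] ≈ 59.97801.

E[X] = C(47,7)·2^(1−C(7,2)) = 62891499/1048576 ≈ 59.97801.


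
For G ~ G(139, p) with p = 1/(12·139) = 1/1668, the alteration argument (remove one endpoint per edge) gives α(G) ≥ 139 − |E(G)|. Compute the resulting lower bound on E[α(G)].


E[|E(G)|] = C(139, 2)·p = 9591 · (1/1668) = 23/4.
E[α(G)] ≥ n − E[|E(G)|] = 139 − 23/4 = 533/4.
Numerically: ≈ 133.2500.
(This is only a lower bound; the true E[α(G)] may be larger.)

E[α(G)] ≥ 533/4 ≈ 133.2500.


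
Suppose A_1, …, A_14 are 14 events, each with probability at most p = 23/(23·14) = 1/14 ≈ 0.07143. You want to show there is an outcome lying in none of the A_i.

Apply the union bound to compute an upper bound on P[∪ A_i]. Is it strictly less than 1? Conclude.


Union bound: P[∪_{i=1}^{14} A_i] ≤ Σ_i P[A_i] ≤ 14·p = 14·(1/14) = 1.
Numerically: 1 ≈ 1.00000.
Is 1 < 1? NO.
Since the bound 1 is ≥ 1, the union bound is uninformative here; it does NOT by itself certify existence.

14·p = 1 ≈ 1.00000; existence NOT certified by the union bound.


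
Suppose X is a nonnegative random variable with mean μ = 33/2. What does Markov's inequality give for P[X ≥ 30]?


μ = E[X] = 33/2, a = 30.
Markov: P[X ≥ 30] ≤ μ/a = (33/2)/30 = 11/20.
Numerically: ≈ 0.550.
(Since a = 30 > μ = 16.500, the bound 11/20 is < 1 and informative.)

P[X ≥ 30] ≤ 11/20 ≈ 0.550.


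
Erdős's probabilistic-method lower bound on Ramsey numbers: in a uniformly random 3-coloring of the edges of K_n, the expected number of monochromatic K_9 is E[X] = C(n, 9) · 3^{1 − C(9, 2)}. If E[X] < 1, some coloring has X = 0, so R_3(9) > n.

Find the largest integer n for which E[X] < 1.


We need C(n, 9) · 3^{1 − 36} < 1, i.e. C(n, 9) < 3^{36 − 1} = 50031545098999707.
Check values of n near the boundary:
  n = 299: C(299, 9) = 46610674441390059; 46610674441390059 < 50031545098999707? YES
  n = 300: C(300, 9) = 48052241692154700; 48052241692154700 < 50031545098999707? YES
  n = 301: C(301, 9) = 49533303936090975; 49533303936090975 < 50031545098999707? YES
  n = 302: C(302, 9) = 51054804739588650; 51054804739588650 < 50031545098999707? NO
The largest n with C(n, 9) < 50031545098999707 is n = 301 (where E[X] = 16511101312030325/16677181699666569 ≈ 0.990). Hence R_3(9) > 301, i.e. R_3(9) ≥ 302.

Largest n = 301; hence R_3(9) > 301.


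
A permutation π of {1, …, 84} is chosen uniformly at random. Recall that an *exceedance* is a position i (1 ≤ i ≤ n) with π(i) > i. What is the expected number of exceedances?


Write X = Σ_{i=1}^{84} X_i, where X_i = 1_{π(i) > i}.
For each fixed i, π(i) is uniform over {1, …, 84} (marginal of a uniform permutation), so P[π(i) > i] = (n − i)/n. Summing: Σ_{i=1}^{84} (n − i)/n = (0 + 1 + … + 83)/84 = 84(84 − 1)/(2·84) = (84 − 1)/2.
Hence E[X] = Σ_{i=1}^{84} (84 − i)/84 = 83/2 ≈ 41.5000.

E[X] = 83/2 = 41.5000.


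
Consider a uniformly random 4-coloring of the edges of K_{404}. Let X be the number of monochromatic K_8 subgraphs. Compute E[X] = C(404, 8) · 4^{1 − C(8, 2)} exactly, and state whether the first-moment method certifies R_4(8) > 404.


E[X] = C(404, 8) · 4^{1 − 28} = 16415071523485570 · 4^{−27} = 16415071523485570/18014398509481984.
As a reduced fraction: E[X] = 8207535761742785/9007199254740992 ≈ 0.91122.
Is E[X] < 1? YES.
Since E[X] < 1, there exists a 4-coloring of K_{404} with no monochromatic K_8; hence R_4(8) > 404.

E[X] = 8207535761742785/9007199254740992 ≈ 0.91122; E[X] < 1, so R_4(8) > 404.


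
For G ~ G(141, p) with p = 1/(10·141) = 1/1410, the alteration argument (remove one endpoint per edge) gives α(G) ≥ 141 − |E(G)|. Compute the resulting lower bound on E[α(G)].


E[|E(G)|] = C(141, 2)·p = 9870 · (1/1410) = 7.
E[α(G)] ≥ n − E[|E(G)|] = 141 − 7 = 134.
Numerically: ≈ 134.00000.
(This is only a lower bound; the true E[α(G)] may be larger.)

E[α(G)] ≥ 134 ≈ 134.00000.


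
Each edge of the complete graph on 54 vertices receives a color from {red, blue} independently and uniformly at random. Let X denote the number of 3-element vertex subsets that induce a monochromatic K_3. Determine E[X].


Let X = Σ_S X_S over the C(54, 3) = 24804 subsets S of size 3, where X_S = 1 if the K_3 on S is monochromatic.
For a fixed S, the K_3 on S has C(3, 2) = 3 edges. P[all 3 edges red] = (1/2)^3, and likewise for blue, so P[monochromatic] = 2·(1/2)^3 = 2^{1 − 3} = 1/4.
By linearity: E[X] = C(54, 3) · 2^{1 − 3} = 24804 · 1/4 = 6201.
Numerically: E[X] ≈ 6201.000.

E[X] = C(54,3)·2^(1−C(3,2)) = 6201 ≈ 6201.000.


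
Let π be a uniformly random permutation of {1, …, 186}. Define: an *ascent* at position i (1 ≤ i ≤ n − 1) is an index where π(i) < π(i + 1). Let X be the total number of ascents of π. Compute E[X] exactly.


Write X = Σ X_I over i = 1, …, 185, with X_I the indicator of one ascent.
There are 185 indicators.
For each fixed i, the pair (π(i), π(i+1)) is a uniformly random ordered pair of distinct values from {1, …, 186}; by symmetry P[π(i) < π(i+1)] = 1/2.
By linearity: E[X] = 185 · (1/2) = (186 − 1) · (1/2) = 185/2 ≈ 92.5000.

E[X] = 185/2 = 92.5000.


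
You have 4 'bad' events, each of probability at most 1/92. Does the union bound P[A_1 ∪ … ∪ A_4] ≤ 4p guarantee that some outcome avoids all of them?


Union bound: P[∪_{i=1}^{4} A_i] ≤ Σ_i P[A_i] ≤ 4·p = 4·(1/92) = 1/23.
Numerically: 1/23 ≈ 0.0435.
Is 1/23 < 1? YES.
Since P[∪ A_i] ≤ 1/23 < 1, the complement has P[∩ A_i^c] ≥ 1 − 1/23 = 22/23 > 0, so some outcome avoids every A_i.

4·p = 1/23 ≈ 0.0435; existence CERTIFIED by the union bound.


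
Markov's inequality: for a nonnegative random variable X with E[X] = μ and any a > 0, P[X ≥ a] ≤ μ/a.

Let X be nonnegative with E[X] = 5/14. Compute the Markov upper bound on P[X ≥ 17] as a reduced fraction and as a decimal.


μ = E[X] = 5/14, a = 17.
Markov: P[X ≥ 17] ≤ μ/a = (5/14)/17 = 5/238.
Numerically: ≈ 0.02101.
(Since a = 17 > μ = 0.35714, the bound 5/238 is < 1 and informative.)

P[X ≥ 17] ≤ 5/238 ≈ 0.02101.


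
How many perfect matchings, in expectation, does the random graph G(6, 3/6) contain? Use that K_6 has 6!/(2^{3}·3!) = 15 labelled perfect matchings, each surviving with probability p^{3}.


K_6 has 6!/(2^{3}·3!) = 15 labelled perfect matchings.
For each such perfect matching H, let X_H = 1 if all 3 edges of H are present in G. Then P[X_H = 1] = p^{3} = (1/2)^{3} = 1/8.
By linearity of expectation: E[X] = Σ_H E[X_H] = 15 · p^{3} = 15 · 1/8 = 15/8.
Numerically: E[X] ≈ 1.88.

E[X] = 15 · (1/2)^{3} = 15/8 ≈ 1.88.


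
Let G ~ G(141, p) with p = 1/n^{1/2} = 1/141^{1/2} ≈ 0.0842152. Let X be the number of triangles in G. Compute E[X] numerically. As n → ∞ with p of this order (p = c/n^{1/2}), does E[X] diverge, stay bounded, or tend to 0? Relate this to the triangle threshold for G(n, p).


Number of potential triangles: C(141, 3) = 457310.
Each occurs with probability p³ ≈ (0.0842152)³ ≈ 5.97270866e-04.
By linearity: E[X] = C(141, 3)·p³ ≈ 457310 · 5.97270866e-04 ≈ 273.137940.
Since α = 1/2 < 1, p = c/n^{1/2} ≫ 1/n is above the triangle threshold p ~ 1/n. Asymptotically E[X] ~ (c³/6)·n^{3(1−α)} = (1³/6)·n^{1.5} → ∞; triangles are abundant w.h.p.

E[X] ≈ 273.137940; in regime p = Θ(1/n^{1/2}) E[X] diverges (above the triangle threshold p ~ 1/n).


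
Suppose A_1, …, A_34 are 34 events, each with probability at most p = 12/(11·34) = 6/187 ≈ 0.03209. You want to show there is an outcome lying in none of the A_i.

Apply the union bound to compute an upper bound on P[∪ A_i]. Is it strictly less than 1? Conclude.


Union bound: P[∪_{i=1}^{34} A_i] ≤ Σ_i P[A_i] ≤ 34·p = 34·(6/187) = 12/11.
Numerically: 12/11 ≈ 1.09091.
Is 12/11 < 1? NO.
Since the bound 12/11 is ≥ 1, the union bound is uninformative here; it does NOT by itself certify existence.

34·p = 12/11 ≈ 1.09091; existence NOT certified by the union bound.


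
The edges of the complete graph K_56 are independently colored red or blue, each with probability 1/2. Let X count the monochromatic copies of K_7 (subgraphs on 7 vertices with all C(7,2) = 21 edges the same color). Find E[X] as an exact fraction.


Let X = Σ_S X_S over the C(56, 7) = 231917400 subsets S of size 7, where X_S = 1 if the K_7 on S is monochromatic.
For a fixed S, the K_7 on S has C(7, 2) = 21 edges. P[all 21 edges red] = (1/2)^21, and likewise for blue, so P[monochromatic] = 2·(1/2)^21 = 2^{1 − 21} = 1/1048576.
By linearity: E[X] = C(56, 7) · 2^{1 − 21} = 231917400 · 1/1048576 = 28989675/131072.
Numerically: E[X] ≈ 221.1737.

E[X] = C(56,7)·2^(1−C(7,2)) = 28989675/131072 ≈ 221.1737.


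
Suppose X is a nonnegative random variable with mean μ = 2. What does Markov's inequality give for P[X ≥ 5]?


μ = E[X] = 2, a = 5.
Markov: P[X ≥ 5] ≤ μ/a = (2)/5 = 2/5.
Numerically: ≈ 0.400.
(Since a = 5 > μ = 2.000, the bound 2/5 is < 1 and informative.)

P[X ≥ 5] ≤ 2/5 ≈ 0.400.


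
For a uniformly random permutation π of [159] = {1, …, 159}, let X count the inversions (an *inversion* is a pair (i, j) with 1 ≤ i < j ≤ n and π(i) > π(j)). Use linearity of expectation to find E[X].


Write X = Σ X_I over the C(159, 2) = 12561 pairs i < j, with X_I the indicator of one inversion.
There are 12561 indicators.
For each fixed pair i < j, the values π(i) and π(j) are two distinct elements of {1, …, 159} in uniformly random order; by symmetry P[π(i) > π(j)] = 1/2.
By linearity: E[X] = 12561 · (1/2) = C(159, 2) · (1/2) = 12561/2 = 12561/2 ≈ 6280.5000.

E[X] = 12561/2 = 6280.5000.


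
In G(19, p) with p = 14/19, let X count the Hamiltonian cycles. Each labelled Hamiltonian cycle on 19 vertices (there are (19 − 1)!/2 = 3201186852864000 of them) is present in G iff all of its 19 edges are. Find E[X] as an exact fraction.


K_19 has (19 − 1)!/2 = 3201186852864000 labelled Hamiltonian cycles.
For each such Hamiltonian cycle H, let X_H = 1 if all 19 edges of H are present in G. Then P[X_H = 1] = p^{19} = (14/19)^{19} = 5976303958948914397184/1978419655660313589123979.
By linearity: E[X] = Σ_H E[X_H] = 3201186852864000 · p^{19} = 3201186852864000 · 5976303958948914397184/1978419655660313589123979 = 19131265662106339128470788663934976000/1978419655660313589123979.
Numerically: E[X] ≈ 9.66997e+12.

E[X] = 3201186852864000 · (14/19)^{19} = 19131265662106339128470788663934976000/1978419655660313589123979 ≈ 9.66997e+12.


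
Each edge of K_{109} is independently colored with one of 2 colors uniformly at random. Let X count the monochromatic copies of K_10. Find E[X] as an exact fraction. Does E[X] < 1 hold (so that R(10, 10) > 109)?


E[X] = C(109, 10) · 2^{1 − 45} = 42634215112710 · 2^{−44} = 42634215112710/17592186044416.
As a reduced fraction: E[X] = 21317107556355/8796093022208 ≈ 2.423475.
Is E[X] < 1? NO.
Since E[X] ≥ 1, the first-moment bound is inconclusive at n = 109; it does NOT by itself certify R(10, 10) > 109.

E[X] = 21317107556355/8796093022208 ≈ 2.423475; E[X] ≥ 1; first-moment method inconclusive here.
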